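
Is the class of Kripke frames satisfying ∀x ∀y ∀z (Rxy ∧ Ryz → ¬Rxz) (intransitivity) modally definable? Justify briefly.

Modal frame validity is preserved under surjective bounded morphisms.
The 7-cycle (worlds w0,w1,w2,w3,w4,w5,w6 with w0→w1→w2→w3→w4→w5→w6→w0) is intransitive. Mapping every world to a single reflexive point • is a surjective bounded morphism; the reflexive point is not intransitive (R••∧R•• but R••).
Hence intransitivity is not modally definable.

No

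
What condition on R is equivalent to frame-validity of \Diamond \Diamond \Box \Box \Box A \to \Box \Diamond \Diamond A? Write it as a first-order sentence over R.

\forall x \forall y \forall z ((x R^2 y \wedge xRz) \to \exists w (y R^3 w \wedge z R^2 w))

This is a Sahlqvist (Geach-type) schema ◇^2□^3A → □^1◇^2A.
First-order correspondent: \forall x \forall y \forall z ((x R^2 y \wedge xRz) \to \exists w (y R^3 w \wedge z R^2 w)).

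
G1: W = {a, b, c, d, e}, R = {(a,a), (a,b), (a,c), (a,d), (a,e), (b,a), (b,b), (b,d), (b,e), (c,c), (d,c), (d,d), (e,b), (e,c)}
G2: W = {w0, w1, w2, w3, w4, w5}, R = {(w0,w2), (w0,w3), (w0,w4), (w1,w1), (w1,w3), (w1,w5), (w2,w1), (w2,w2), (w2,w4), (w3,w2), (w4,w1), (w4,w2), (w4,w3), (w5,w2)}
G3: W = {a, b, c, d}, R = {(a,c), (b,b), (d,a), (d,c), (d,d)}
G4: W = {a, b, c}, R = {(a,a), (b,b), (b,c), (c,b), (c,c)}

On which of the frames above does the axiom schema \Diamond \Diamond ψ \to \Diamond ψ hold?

G3, G4

Frame correspondent (Sahlqvist): \forall x \forall y \forall z (Rxy \wedge Ryz \to Rxz) — i.e. transitivity.
G1: fails — Reb and Rba but not Rea.
G2: fails — Rw1w5 and Rw5w2 but not Rw1w2.
G3: ✓.
G4: ✓.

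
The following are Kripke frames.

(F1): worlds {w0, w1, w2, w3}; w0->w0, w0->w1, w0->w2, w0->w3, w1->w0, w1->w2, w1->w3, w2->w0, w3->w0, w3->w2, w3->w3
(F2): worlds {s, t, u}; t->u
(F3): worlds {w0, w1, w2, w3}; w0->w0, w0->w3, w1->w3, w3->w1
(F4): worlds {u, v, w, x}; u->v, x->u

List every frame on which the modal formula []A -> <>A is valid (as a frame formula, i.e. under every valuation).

(F1)

This is the axiom for seriality; its first-order frame correspondent is forall x exists y Rxy.
(F1): ✓.
(F2): fails — world s has no successor.
(F3): fails — world w2 has no successor.
(F4): fails — world v has no successor.
Valid on: (F1).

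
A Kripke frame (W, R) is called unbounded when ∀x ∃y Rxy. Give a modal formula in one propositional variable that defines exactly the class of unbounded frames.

□r → ◇r

A defining formula is □r → ◇r (the D axiom).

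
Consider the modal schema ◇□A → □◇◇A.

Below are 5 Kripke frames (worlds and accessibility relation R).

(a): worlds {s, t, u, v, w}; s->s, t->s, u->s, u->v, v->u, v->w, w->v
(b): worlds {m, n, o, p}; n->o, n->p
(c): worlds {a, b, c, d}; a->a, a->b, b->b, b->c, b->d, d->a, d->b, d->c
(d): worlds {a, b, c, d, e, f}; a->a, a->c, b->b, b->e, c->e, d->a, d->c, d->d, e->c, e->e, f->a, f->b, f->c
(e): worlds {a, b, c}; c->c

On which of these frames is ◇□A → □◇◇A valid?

The schema corresponds to a generalized confluence (Geach) condition: ∀x ∀y ∀z ((xRy ∧ xRz) → ∃w (yRw ∧ zR²w)).
(a): fails — uRv, uRs but no w* with vRw* and sR²w*.
(b): fails — nRo, nRo but no w with oRw and oR²w.
(c): fails — bRb, bRc but no w with bRw and cR²w.
(d): condition met.
(e): condition met.

(d), (e)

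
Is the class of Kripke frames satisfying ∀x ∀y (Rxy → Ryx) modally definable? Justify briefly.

This is a Sahlqvist condition; the B axiom p → □◇p defines it.
Suppose p→□◇p is valid. Take Rxy and set V(p)={x}. Then p at x, so □◇p at x, so ◇p at y, so some z with Ryz has p; z=x, i.e. Ryx.

Yes, by p → □◇p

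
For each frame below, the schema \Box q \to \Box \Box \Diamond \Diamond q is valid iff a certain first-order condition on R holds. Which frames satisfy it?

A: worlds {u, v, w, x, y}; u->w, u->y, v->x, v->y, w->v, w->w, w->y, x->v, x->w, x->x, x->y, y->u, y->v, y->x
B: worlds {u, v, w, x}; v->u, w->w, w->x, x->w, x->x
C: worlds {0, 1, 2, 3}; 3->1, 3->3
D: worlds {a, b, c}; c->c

A, B, D

This is the axiom for a generalized confluence (Geach) condition; its first-order frame correspondent is \forall x \forall z (x R^2 z \to \exists w (xRw \wedge z R^2 w)).
A: holds.
B: holds.
C: fails — 3R²1 but no w with 3Rw and 1R²w.
D: holds.
Valid on: A, B, D.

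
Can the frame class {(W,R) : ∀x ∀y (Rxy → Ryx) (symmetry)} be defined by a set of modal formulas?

This is a Sahlqvist condition; the B axiom q → □◇q defines it.
Suppose q→□◇q is valid. Take Rxy and set V(q)={x}. Then q at x, so □◇q at x, so ◇q at y, so some z with Ryz has q; z=x, i.e. Ryx.

Yes, by q → □◇q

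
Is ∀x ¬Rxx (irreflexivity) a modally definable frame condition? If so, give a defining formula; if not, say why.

Not definable by any modal formula

Modal frame validity is preserved under surjective bounded morphisms.
The 3-cycle (worlds s,t,u with s→t→u→s) is irreflexive, and the map sending every world to a single reflexive point • is a surjective bounded morphism (forth: every edge maps to (•,•); back: every world has a successor). So any modal formula valid on the 3-cycle is also valid on the reflexive point, which is not irreflexive.
So no modal formula (or set of formulas) defines exactly the irreflexive frames.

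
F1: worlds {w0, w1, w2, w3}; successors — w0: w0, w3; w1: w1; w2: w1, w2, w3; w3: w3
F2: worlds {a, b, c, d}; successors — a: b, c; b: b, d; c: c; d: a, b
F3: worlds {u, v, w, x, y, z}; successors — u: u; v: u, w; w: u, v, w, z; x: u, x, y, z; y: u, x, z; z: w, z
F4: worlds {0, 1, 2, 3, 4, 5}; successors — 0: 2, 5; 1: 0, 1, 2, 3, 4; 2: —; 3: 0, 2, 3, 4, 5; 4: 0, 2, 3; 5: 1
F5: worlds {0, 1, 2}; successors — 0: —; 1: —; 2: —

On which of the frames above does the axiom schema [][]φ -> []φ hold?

The schema corresponds to density: forall x forall y (Rxy -> exists z (Rxz & Rzy)).
F1: holds.
F2: fails — Rda but no z with Rdz and Rza.
F3: holds.
F4: fails — R02 but no z with R0z and Rz2.
F5: holds.
Valid on: F1, F3, F5.

F1, F3, F5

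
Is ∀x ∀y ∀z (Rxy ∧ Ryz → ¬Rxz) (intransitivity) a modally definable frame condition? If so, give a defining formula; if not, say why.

If a class were modally definable it would be closed under surjective bounded morphisms (Goldblatt–Thomason).
The 3-cycle (worlds w0,w1,w2 with w0→w1→w2→w0) is intransitive. Mapping every world to a single reflexive point • is a surjective bounded morphism; the reflexive point is not intransitive (R••∧R•• but R••).
So no modal formula (or set of formulas) defines exactly the intransitive frames.

Not definable by any modal formula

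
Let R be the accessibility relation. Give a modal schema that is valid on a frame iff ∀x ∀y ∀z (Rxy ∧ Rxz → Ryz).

A defining formula is ◇s → □◇s (the 5 axiom).
Suppose ◇s→□◇s is valid. Take Rxy, Rxz and set V(s)={y}. Then ◇s at x, so □◇s at x, so ◇s at z, so some w with Rzw has s; w=y, i.e. Rzy. By symmetry of the argument, Ryz.

◇s → □◇s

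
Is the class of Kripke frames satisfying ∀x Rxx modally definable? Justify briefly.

This is a Sahlqvist condition; the T axiom □p → p defines it.
Suppose □p→p is valid. At any x set V(p)={w : Rxw}. Then □p holds at x, so p holds at x, i.e. Rxx.

Yes, by □p → p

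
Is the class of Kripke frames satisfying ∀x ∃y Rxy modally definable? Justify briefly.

This is a Sahlqvist condition; the D axiom □r → ◇r defines it.
Suppose □r→◇r is valid. At any x set V(r)=W. Then □r at x, so ◇r at x, so x has a successor.

Yes — defined by □r → ◇r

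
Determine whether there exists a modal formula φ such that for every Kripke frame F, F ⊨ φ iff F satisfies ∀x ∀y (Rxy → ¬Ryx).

Not definable by any modal formula

Modal frame validity is preserved under surjective bounded morphisms.
The 3-cycle (worlds s,t,u with s→t→u→s) is asymmetric. Mapping every world to a single reflexive point • is a surjective bounded morphism, and the reflexive point is not asymmetric (R•• but asymmetry requires ¬R••).
So no modal formula (or set of formulas) defines exactly the asymmetric frames.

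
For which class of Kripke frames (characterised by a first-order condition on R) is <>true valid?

This is a form of the D axiom.
Its frame correspondent is seriality — forall x exists y Rxy.

seriality: forall x exists y Rxy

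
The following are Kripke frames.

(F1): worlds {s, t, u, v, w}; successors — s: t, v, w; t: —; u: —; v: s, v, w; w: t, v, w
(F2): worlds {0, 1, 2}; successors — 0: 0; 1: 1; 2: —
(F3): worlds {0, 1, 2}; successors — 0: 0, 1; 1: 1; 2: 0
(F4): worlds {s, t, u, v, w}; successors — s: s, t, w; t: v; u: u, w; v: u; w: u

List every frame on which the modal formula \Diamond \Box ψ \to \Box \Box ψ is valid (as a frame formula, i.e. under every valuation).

(F2)

This is the axiom for a generalized confluence (Geach) condition; its first-order frame correspondent is \forall x \forall y \forall z ((xRy \wedge x R^2 z) \to \exists w (yRw \wedge z = w)).
(F1): fails — sRt, sR²s but no w* with tRw* and s=w*.
(F2): holds.
(F3): fails — 0R1, 0R²0 but no w with 1Rw and 0=w.
(F4): fails — sRs, sR²u but no w* with sRw* and u=w*.
Valid on: (F2).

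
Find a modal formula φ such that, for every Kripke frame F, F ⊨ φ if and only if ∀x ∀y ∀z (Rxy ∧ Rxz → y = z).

This is partial functionality; the standard corresponding axiom is CD: ◇p → □p.
Suppose ◇p→□p is valid. Take Rxy, Rxz and set V(p)={y}. Then ◇p at x, so □p at x, so p at z, i.e. z=y.

◇p → □p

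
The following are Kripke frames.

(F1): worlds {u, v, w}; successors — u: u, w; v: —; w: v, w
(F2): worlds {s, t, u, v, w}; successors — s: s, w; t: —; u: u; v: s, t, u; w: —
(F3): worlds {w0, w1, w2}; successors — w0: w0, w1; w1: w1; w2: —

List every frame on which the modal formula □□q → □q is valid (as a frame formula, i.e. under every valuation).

The schema corresponds to density: ∀x ∀y (Rxy → ∃z (Rxz ∧ Rzy)).
(F1): satisfies the condition.
(F2): fails — Rvt but no z with Rvz and Rzt.
(F3): satisfies the condition.
Valid on: (F1), (F3).

(F1), (F3)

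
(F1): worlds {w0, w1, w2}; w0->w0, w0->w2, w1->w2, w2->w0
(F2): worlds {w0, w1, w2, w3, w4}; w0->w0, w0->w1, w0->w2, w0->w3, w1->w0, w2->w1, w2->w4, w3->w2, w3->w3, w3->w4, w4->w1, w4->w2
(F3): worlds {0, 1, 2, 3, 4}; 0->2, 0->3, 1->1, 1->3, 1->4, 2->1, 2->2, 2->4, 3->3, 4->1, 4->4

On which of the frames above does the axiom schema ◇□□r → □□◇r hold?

This is the axiom for a generalized confluence (Geach) condition; its first-order frame correspondent is ∀x ∀y ∀z ((xRy ∧ xR²z) → ∃w (yR²w ∧ zRw)).
(F1): ✓.
(F2): fails — w0Rw3, w0R²w1 but no w with w3R²w and w1Rw.
(F3): fails — 0R3, 0R²2 but no w with 3R²w and 2Rw.
Valid on: (F1).

(F1)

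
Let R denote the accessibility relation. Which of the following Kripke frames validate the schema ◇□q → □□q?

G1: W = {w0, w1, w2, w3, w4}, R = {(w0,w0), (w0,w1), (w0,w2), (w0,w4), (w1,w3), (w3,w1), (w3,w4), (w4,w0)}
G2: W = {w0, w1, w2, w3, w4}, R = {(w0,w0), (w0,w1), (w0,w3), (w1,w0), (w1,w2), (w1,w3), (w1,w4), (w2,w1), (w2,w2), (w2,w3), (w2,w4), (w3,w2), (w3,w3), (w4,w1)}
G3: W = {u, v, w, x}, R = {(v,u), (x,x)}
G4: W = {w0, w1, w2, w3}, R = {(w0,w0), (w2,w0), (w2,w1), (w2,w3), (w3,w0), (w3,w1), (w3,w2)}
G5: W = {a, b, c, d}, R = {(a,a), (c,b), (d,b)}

G3, G5

The schema corresponds to a generalized confluence (Geach) condition: ∀x ∀y ∀z ((xRy ∧ xR²z) → ∃w (yRw ∧ z = w)).
G1: fails — w0Rw0, w0R²w3 but no w with w0Rw and w3=w.
G2: fails — w0Rw0, w0R²w2 but no w with w0Rw and w2=w.
G3: satisfies the condition.
G4: fails — w2Rw0, w2R²w1 but no w with w0Rw and w1=w.
G5: satisfies the condition.
Valid on: G3, G5.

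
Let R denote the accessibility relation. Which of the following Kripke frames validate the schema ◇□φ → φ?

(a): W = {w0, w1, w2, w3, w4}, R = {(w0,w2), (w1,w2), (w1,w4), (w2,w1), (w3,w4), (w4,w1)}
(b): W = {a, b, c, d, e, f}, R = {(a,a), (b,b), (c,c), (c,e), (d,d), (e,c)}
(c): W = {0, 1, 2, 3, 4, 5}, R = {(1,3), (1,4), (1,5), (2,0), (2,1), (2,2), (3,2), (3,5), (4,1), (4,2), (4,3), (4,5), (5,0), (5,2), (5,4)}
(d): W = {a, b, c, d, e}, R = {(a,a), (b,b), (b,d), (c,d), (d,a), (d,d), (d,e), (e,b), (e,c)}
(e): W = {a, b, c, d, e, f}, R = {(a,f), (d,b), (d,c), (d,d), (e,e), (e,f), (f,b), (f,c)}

(b)

The schema corresponds to symmetry: ∀x ∀y (Rxy → Ryx).
(a): fails — Rw0w2 but not Rw2w0.
(b): holds.
(c): fails — R32 but not R23.
(d): fails — Reb but not Rbe.
(e): fails — Rdc but not Rcd.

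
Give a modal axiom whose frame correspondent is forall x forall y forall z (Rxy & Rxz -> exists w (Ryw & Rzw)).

◇□q → □◇q

This is convergence; the standard corresponding axiom is .2: ◇□q → □◇q.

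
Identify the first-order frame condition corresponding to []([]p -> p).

This schema is the T□ axiom.
Its frame correspondent is shift-reflexivity — forall x forall y (Rxy -> Ryy).

shift-reflexivity: forall x forall y (Rxy -> Ryy)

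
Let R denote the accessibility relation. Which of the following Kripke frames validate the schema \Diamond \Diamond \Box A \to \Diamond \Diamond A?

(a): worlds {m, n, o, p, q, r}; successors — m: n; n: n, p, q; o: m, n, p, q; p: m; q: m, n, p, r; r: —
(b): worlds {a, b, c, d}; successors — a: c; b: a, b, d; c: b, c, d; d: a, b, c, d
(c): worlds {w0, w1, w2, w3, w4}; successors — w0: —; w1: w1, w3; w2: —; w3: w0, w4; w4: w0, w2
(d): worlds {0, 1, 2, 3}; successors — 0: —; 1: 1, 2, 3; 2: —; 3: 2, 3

(b)

This is the axiom for a generalized confluence (Geach) condition; its first-order frame correspondent is \forall x \forall y (x R^2 y \to \exists w (yRw \wedge x R^2 w)).
(a): fails — mR²p but no w with pRw and mR²w.
(b): condition met.
(c): fails — w1R²w0 but no w with w0Rw and w1R²w.
(d): fails — 1R²2 but no w with 2Rw and 1R²w.
Valid on: (b).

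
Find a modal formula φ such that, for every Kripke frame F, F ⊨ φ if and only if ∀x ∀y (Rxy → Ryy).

This is shift-reflexivity; the standard corresponding axiom is T□: □(□ψ → ψ).
Suppose □(□ψ→ψ) is valid. Take Rxy and set V(ψ)={w : Ryw}. Then at y, □ψ holds; since □(□ψ→ψ) at x, □ψ→ψ at y, so ψ at y, i.e. Ryy.

□(□ψ → ψ)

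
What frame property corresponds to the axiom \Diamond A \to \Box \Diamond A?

Suppose ◇A→□◇A is valid. Take Rxy, Rxz and set V(A)={y}. Then ◇A at x, so □◇A at x, so ◇A at z, so some w with Rzw has A; w=y, i.e. Rzy. By symmetry of the argument, Ryz.

the Euclidean property: \forall x \forall y \forall z (Rxy \wedge Rxz \to Ryz)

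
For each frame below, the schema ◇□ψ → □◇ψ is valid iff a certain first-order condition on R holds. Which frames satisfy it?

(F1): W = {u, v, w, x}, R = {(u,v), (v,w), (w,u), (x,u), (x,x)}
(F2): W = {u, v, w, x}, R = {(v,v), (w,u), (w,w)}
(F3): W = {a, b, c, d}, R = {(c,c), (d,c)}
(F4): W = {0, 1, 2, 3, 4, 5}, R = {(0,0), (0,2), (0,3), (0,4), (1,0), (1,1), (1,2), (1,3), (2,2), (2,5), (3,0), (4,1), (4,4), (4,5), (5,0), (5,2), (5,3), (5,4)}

(F3)

Frame correspondent (Sahlqvist): ∀x ∀y ∀z (Rxy ∧ Rxz → ∃w (Ryw ∧ Rzw)) — i.e. convergence.
(F1): fails — Rxu and Rxx but u and x have no common successor.
(F2): fails — Rww and Rwu but w and u have no common successor.
(F3): satisfies the condition.
(F4): fails — R02 and R03 but 2 and 3 have no common successor.
Valid on: (F3).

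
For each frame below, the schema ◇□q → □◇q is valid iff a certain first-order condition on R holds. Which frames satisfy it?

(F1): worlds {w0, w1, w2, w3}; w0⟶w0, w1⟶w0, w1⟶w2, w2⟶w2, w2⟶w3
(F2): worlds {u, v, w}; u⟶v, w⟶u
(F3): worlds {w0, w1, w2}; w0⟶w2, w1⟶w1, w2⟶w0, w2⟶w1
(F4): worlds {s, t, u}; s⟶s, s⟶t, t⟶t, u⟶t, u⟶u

Frame correspondent (Sahlqvist): ∀x ∀y ∀z (Rxy ∧ Rxz → ∃w (Ryw ∧ Rzw)) — i.e. convergence.
(F1): fails — Rw1w2 and Rw1w0 but w2 and w0 have no common successor.
(F2): fails — Ruv and Ruv but v and v have no common successor.
(F3): fails — Rw2w0 and Rw2w1 but w0 and w1 have no common successor.
(F4): condition met.
Valid on: (F4).

(F4)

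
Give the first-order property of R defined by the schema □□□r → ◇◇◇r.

∀x ∃w (xR³w ∧ xR³w)

This is a Sahlqvist (Geach-type) schema ◇^0□^3r → □^0◇^3r.
Minimal-valuation argument: fix x; take any y with xR^0y and any z with xR^0z. Set V(r) to the set of worlds R-reachable from y in exactly 3 steps. Then □^3r holds at y, so the antecedent holds at x; validity forces ◇^3r at z, giving a w with zR^3w and yR^3w.
First-order correspondent: ∀x ∃w (xR³w ∧ xR³w).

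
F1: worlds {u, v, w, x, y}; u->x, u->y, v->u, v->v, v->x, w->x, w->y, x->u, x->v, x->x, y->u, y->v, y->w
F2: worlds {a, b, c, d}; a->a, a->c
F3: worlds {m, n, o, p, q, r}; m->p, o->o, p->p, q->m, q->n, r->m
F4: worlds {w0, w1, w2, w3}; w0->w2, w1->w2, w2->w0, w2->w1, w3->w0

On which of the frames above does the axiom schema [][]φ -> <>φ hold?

F1

This is the axiom for a generalized confluence (Geach) condition; its first-order frame correspondent is forall x exists w (x R^2 w & xRw).
F1: condition met.
F2: fails — at b but no w with bR²w and bRw.
F3: fails — at n but no w with nR²w and nRw.
F4: fails — at w0 but no w with w0R²w and w0Rw.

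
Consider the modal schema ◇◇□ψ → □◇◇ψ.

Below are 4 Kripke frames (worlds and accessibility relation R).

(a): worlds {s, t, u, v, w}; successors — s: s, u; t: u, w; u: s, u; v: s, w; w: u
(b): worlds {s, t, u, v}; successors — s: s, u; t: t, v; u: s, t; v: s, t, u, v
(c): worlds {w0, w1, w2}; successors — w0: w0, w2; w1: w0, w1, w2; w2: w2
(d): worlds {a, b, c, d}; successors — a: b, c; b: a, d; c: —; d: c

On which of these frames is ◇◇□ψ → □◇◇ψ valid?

This is the axiom for a generalized confluence (Geach) condition; its first-order frame correspondent is ∀x ∀y ∀z ((xR²y ∧ xRz) → ∃w (yRw ∧ zR²w)).
(a): satisfies the condition.
(b): satisfies the condition.
(c): satisfies the condition.
(d): fails — aR²a, aRc but no w with aRw and cR²w.

(a), (b), (c)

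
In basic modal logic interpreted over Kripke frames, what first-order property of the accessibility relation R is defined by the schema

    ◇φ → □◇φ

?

Suppose ◇φ→□◇φ is valid. Take Rxy, Rxz and set V(φ)={y}. Then ◇φ at x, so □◇φ at x, so ◇φ at z, so some w with Rzw has φ; w=y, i.e. Rzy. By symmetry of the argument, Ryz.
The converse is a direct semantic check.
So the correspondent is the Euclidean property.

the Euclidean property: ∀x ∀y ∀z (Rxy ∧ Rxz → Ryz)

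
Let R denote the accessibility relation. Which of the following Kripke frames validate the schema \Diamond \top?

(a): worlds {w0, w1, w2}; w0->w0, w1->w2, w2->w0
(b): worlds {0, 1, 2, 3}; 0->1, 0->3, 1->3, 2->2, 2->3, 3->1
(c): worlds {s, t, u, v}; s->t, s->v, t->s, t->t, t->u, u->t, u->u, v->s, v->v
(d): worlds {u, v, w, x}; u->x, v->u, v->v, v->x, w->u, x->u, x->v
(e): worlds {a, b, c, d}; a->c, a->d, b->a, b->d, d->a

The schema corresponds to seriality: \forall x \exists y Rxy.
(a): satisfies the condition.
(b): satisfies the condition.
(c): satisfies the condition.
(d): satisfies the condition.
(e): fails — world c has no successor.

(a), (b), (c), (d)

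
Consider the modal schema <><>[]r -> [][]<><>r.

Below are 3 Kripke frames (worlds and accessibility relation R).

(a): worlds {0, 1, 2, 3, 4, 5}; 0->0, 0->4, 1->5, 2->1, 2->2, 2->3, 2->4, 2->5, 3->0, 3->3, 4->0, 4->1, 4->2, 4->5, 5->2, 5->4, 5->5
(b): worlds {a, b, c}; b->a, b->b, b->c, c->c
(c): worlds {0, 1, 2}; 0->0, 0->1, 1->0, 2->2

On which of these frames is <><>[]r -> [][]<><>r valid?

(c)

The schema corresponds to a generalized confluence (Geach) condition: forall x forall y forall z ((x R^2 y & x R^2 z) -> exists w (yRw & z R^2 w)).
(a): fails — 2R²1, 2R²3 but no w with 1Rw and 3R²w.
(b): fails — bR²a, bR²a but no w with aRw and aR²w.
(c): ✓.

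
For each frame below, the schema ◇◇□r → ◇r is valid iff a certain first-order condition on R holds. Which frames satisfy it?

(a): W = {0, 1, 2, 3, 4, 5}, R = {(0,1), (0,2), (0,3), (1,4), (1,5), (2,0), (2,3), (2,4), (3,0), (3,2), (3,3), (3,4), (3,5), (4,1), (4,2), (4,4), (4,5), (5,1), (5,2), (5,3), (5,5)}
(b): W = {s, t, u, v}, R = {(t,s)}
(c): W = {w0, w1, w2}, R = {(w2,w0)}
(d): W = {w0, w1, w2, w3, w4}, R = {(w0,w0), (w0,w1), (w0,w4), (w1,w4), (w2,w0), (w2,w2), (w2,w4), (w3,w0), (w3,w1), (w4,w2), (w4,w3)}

(a), (b), (c)

This is the axiom for a generalized confluence (Geach) condition; its first-order frame correspondent is ∀x ∀y (xR²y → ∃w (yRw ∧ xRw)).
(a): ✓.
(b): ✓.
(c): ✓.
(d): fails — w0R²w4 but no w with w4Rw and w0Rw.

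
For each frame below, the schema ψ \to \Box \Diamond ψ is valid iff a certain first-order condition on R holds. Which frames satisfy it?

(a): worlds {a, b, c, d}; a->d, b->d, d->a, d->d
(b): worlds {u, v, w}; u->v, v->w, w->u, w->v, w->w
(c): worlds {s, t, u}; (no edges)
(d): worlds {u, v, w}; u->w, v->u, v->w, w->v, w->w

This is the axiom for symmetry; its first-order frame correspondent is \forall x \forall y (Rxy \to Ryx).
(a): fails — Rbd but not Rdb.
(b): fails — Ruv but not Rvu.
(c): ✓.
(d): fails — Ruw but not Rwu.

(c)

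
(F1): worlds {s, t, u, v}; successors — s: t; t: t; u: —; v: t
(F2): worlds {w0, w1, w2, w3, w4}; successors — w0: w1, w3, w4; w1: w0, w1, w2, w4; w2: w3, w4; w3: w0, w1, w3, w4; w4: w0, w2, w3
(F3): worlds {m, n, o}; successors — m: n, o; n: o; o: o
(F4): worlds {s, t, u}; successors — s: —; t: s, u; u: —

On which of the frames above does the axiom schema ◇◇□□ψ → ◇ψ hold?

Frame correspondent (Sahlqvist): ∀x ∀y (xR²y → ∃w (yR²w ∧ xRw)) — i.e. a generalized confluence (Geach) condition.
(F1): holds.
(F2): holds.
(F3): holds.
(F4): holds.
Valid on: (F1), (F2), (F3), (F4).

(F1), (F2), (F3), (F4)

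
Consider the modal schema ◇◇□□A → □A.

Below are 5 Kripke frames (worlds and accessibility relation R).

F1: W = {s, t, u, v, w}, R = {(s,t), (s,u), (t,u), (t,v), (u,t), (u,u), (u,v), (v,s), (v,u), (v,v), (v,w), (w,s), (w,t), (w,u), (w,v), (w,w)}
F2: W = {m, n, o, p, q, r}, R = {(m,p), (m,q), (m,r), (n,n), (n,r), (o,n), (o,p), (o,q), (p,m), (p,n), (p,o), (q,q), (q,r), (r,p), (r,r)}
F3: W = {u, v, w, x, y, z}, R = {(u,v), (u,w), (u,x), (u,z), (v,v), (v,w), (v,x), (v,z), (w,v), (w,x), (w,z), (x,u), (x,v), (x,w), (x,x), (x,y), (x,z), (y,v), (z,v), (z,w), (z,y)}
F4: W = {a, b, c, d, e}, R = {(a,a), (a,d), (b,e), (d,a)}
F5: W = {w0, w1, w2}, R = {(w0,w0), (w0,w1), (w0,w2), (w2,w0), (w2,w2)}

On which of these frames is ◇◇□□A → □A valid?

The schema corresponds to a generalized confluence (Geach) condition: ∀x ∀y ∀z ((xR²y ∧ xRz) → ∃w (yR²w ∧ z = w)).
F1: fails — vR²s, vRs but no w* with sR²w* and s=w*.
F2: fails — mR²n, mRq but no w with nR²w and q=w.
F3: fails — xR²y, xRu but no t with yR²t and u=t.
F4: holds.
F5: fails — w0R²w1, w0Rw0 but no w with w1R²w and w0=w.
Valid on: F4.

F4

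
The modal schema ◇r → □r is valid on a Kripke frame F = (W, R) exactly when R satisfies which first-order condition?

This is the CD axiom.
It corresponds to partial functionality: ∀x ∀y ∀z (Rxy ∧ Rxz → y = z).

partial functionality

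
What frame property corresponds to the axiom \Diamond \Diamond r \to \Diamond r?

This is frame-equivalent to □r → □□r (substitute ¬r for r and contrapose).
Suppose □r→□□r is valid. Take Rxy, Ryz and set V(r)={w : Rxw}. Then □r at x, so □□r at x, so □r at y, so r at z, i.e. Rxz.

transitivity: \forall x \forall y \forall z (Rxy \wedge Ryz \to Rxz)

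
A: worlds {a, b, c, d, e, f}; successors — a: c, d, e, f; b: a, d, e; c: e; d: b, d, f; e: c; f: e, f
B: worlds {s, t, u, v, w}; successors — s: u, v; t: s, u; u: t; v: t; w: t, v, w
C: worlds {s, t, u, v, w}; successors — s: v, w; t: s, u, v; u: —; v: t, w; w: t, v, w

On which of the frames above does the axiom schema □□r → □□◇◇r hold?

A

The schema corresponds to a generalized confluence (Geach) condition: ∀x ∀z (xR²z → ∃w (xR²w ∧ zR²w)).
A: satisfies the condition.
B: fails — uR²s but no w* with uR²w* and sR²w*.
C: fails — vR²u but no w* with vR²w* and uR²w*.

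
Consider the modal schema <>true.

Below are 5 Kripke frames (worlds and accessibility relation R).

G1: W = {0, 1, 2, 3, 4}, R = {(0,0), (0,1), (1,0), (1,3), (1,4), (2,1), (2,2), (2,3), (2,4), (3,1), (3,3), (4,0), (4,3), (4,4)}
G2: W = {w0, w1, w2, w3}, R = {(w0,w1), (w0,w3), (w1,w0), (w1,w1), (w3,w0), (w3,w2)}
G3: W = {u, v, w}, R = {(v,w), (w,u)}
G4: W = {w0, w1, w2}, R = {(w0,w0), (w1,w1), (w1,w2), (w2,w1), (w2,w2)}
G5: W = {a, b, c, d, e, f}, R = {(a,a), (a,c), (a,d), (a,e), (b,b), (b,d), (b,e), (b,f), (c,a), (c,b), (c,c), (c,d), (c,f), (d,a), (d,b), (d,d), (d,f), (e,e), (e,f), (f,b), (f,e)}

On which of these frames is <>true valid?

The schema corresponds to seriality: forall x exists y Rxy.
G1: condition met.
G2: fails — world w2 has no successor.
G3: fails — world u has no successor.
G4: condition met.
G5: condition met.

G1, G4, G5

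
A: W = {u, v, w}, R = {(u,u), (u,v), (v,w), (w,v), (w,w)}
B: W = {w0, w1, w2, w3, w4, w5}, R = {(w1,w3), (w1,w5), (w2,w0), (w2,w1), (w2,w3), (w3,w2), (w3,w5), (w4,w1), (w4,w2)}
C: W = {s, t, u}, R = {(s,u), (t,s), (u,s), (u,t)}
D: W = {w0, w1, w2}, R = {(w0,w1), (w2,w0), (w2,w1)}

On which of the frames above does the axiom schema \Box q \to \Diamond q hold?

A, C

This is the axiom for seriality; its first-order frame correspondent is \forall x \exists y Rxy.
A: satisfies the condition.
B: fails — world w0 has no successor.
C: satisfies the condition.
D: fails — world w1 has no successor.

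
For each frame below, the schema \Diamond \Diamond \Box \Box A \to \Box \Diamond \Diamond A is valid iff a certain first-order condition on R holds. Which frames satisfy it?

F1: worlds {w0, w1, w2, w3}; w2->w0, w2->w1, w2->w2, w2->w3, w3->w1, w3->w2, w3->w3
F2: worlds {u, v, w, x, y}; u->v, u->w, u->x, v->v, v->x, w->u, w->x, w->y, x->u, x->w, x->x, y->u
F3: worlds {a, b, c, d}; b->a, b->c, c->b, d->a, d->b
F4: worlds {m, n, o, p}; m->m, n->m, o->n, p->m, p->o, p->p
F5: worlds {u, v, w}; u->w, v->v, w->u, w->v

Frame correspondent (Sahlqvist): \forall x \forall y \forall z ((x R^2 y \wedge xRz) \to \exists w (y R^2 w \wedge z R^2 w)) — i.e. a generalized confluence (Geach) condition.
F1: fails — w2R²w0, w2Rw0 but no w with w0R²w and w0R²w.
F2: holds.
F3: fails — bR²b, bRa but no w with bR²w and aR²w.
F4: holds.
F5: holds.
Valid on: F2, F4, F5.

F2, F4, F5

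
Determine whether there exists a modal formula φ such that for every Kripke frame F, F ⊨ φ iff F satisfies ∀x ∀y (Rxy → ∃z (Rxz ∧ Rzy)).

Yes: it is density, defined by the C4 schema □□q → □q.
Suppose □□q→□q is valid. Take Rxy and set V(q)={w : xR²w}. Then □□q at x, so □q at x, so q at y, i.e. ∃z(Rxz∧Rzy).

Yes — defined by □□q → □q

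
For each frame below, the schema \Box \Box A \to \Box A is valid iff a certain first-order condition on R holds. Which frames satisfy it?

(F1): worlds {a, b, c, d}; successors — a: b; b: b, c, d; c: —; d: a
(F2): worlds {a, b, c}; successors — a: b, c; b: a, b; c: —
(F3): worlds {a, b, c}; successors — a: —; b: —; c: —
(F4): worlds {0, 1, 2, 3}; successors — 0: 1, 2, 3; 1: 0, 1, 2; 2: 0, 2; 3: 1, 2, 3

Frame correspondent (Sahlqvist): \forall x \forall y (Rxy \to \exists z (Rxz \wedge Rzy)) — i.e. density.
(F1): fails — Rda but no z with Rdz and Rza.
(F2): fails — Rac but no z with Raz and Rzc.
(F3): ✓.
(F4): ✓.
Valid on: (F3), (F4).

(F3), (F4)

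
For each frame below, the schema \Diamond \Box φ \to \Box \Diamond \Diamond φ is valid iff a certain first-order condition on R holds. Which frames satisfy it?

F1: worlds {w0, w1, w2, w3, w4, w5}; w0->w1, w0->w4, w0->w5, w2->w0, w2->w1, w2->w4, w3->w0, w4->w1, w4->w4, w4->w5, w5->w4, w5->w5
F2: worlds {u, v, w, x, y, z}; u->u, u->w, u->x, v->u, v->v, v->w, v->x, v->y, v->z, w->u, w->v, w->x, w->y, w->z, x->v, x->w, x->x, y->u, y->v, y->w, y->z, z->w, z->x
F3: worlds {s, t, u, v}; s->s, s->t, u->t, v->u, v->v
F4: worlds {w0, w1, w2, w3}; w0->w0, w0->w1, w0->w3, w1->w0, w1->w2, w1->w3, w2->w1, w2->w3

F2

The schema corresponds to a generalized confluence (Geach) condition: \forall x \forall y \forall z ((xRy \wedge xRz) \to \exists w (yRw \wedge z R^2 w)).
F1: fails — w0Rw1, w0Rw1 but no w with w1Rw and w1R²w.
F2: condition met.
F3: fails — sRs, sRt but no w with sRw and tR²w.
F4: fails — w0Rw0, w0Rw3 but no w with w0Rw and w3R²w.
Valid on: F2.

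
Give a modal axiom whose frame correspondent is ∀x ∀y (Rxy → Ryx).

This is symmetry; the standard corresponding axiom is B: r → □◇r.
Suppose r→□◇r is valid. Take Rxy and set V(r)={x}. Then r at x, so □◇r at x, so ◇r at y, so some z with Ryz has r; z=x, i.e. Ryx.

r → □◇r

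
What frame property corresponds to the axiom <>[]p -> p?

This is a form of the B axiom.
It corresponds to symmetry: forall x forall y (Rxy -> Ryx).

symmetry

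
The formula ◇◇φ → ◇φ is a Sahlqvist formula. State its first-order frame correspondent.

This is a form of the 4 axiom.
It corresponds to transitivity: ∀x ∀y ∀z (Rxy ∧ Ryz → Rxz).

Transitivity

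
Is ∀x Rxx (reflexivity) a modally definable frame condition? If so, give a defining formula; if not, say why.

The condition is reflexivity. A defining modal formula is □r → r.
Suppose □r→r is valid. At any x set V(r)={w : Rxw}. Then □r holds at x, so r holds at x, i.e. Rxx.

Yes, by □r → r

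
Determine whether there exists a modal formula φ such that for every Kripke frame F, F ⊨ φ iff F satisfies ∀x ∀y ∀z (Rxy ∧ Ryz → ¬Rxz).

If a class were modally definable it would be closed under surjective bounded morphisms (Goldblatt–Thomason).
The 5-cycle (worlds w0,w1,w2,w3,w4 with w0→w1→w2→w3→w4→w0) is intransitive. Mapping every world to a single reflexive point • is a surjective bounded morphism; the reflexive point is not intransitive (R••∧R•• but R••).
So no modal formula (or set of formulas) defines exactly the intransitive frames.

Not modally definable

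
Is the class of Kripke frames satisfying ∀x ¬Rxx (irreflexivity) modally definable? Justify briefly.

Any modally definable frame class is closed under surjective bounded morphisms.
The 2-cycle (worlds 0,1 with 0→1→0) is irreflexive, and the map sending every world to a single reflexive point • is a surjective bounded morphism (forth: every edge maps to (•,•); back: every world has a successor). So any modal formula valid on the 2-cycle is also valid on the reflexive point, which is not irreflexive.
So no modal formula (or set of formulas) defines exactly the irreflexive frames.

Not modally definable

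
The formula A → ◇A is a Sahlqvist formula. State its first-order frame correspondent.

Reflexivity

Equivalently (dual form): □A → A.
Suppose □A→A is valid. At any x set V(A)={w : Rxw}. Then □A holds at x, so A holds at x, i.e. Rxx.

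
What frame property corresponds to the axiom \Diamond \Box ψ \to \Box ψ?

Replacing ψ by ¬ψ and contraposing gives the equivalent schema ◇ψ → □◇ψ.
Suppose ◇ψ→□◇ψ is valid. Take Rxy, Rxz and set V(ψ)={y}. Then ◇ψ at x, so □◇ψ at x, so ◇ψ at z, so some w with Rzw has ψ; w=y, i.e. Rzy. By symmetry of the argument, Ryz.
Conversely, any frame satisfying \forall x \forall y \forall z (Rxy \wedge Rxz \to Ryz) validates the schema.
So the correspondent is the Euclidean property.

the Euclidean property: \forall x \forall y \forall z (Rxy \wedge Rxz \to Ryz)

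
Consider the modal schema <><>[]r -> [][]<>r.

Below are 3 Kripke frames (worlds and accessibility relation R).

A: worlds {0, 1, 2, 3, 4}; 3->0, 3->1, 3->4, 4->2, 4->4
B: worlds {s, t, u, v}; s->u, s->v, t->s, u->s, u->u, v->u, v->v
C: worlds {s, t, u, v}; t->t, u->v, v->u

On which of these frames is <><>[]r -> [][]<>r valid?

Frame correspondent (Sahlqvist): forall x forall y forall z ((x R^2 y & x R^2 z) -> exists w (yRw & zRw)) — i.e. a generalized confluence (Geach) condition.
A: fails — 3R²2, 3R²2 but no w with 2Rw and 2Rw.
B: condition met.
C: condition met.

B, C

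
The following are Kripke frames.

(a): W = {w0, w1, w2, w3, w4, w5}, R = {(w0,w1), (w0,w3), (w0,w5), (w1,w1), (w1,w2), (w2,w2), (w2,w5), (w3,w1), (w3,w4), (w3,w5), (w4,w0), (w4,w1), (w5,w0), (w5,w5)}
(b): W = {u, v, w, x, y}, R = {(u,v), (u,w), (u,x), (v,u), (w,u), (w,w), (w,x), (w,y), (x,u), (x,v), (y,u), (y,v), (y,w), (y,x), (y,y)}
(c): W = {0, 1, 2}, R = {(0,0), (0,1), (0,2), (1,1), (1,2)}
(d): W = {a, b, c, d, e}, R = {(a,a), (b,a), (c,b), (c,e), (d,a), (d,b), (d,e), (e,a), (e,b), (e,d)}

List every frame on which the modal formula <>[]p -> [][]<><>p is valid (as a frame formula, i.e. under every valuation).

This is the axiom for a generalized confluence (Geach) condition; its first-order frame correspondent is forall x forall y forall z ((xRy & x R^2 z) -> exists w (yRw & z R^2 w)).
(a): holds.
(b): fails — uRv, uR²v but no t with vRt and vR²t.
(c): fails — 0R0, 0R²2 but no w with 0Rw and 2R²w.
(d): holds.
Valid on: (a), (d).

(a), (d)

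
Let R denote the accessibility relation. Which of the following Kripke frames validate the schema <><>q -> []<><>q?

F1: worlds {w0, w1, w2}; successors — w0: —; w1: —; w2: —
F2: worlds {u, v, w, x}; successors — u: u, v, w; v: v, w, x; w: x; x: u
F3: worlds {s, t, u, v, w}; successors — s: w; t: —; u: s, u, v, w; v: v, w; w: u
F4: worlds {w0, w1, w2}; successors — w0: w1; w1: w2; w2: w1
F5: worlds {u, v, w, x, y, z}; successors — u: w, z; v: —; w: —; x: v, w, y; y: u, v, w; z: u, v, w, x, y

F1

The schema corresponds to a generalized confluence (Geach) condition: forall x forall y forall z ((x R^2 y & xRz) -> exists w (y = w & z R^2 w)).
F1: satisfies the condition.
F2: fails — uR²v, uRw but no t with v=t and wR²t.
F3: fails — uR²s, uRs but no w* with s=w* and sR²w*.
F4: fails — w0R²w2, w0Rw1 but no w with w2=w and w1R²w.
F5: fails — uR²u, uRw but no t with u=t and wR²t.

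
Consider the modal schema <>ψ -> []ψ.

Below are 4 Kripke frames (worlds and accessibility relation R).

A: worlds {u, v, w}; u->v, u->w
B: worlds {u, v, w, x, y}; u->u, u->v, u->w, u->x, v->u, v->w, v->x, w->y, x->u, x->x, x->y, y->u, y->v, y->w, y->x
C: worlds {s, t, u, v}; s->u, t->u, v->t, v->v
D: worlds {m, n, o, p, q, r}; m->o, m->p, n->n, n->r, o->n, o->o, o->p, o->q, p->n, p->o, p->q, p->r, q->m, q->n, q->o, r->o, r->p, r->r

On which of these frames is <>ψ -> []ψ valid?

Frame correspondent (Sahlqvist): forall x forall y forall z (Rxy & Rxz -> y = z) — i.e. partial functionality.
A: fails — u sees both v and w.
B: fails — u sees both u and v.
C: fails — v sees both t and v.
D: fails — m sees both o and p.
Valid on no frame.

none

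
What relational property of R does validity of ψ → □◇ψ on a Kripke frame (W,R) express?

This schema is the B axiom.
It corresponds to symmetry: ∀x ∀y (Rxy → Ryx).

symmetry: ∀x ∀y (Rxy → Ryx)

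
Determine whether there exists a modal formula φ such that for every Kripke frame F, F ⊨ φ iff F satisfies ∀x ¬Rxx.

No

Modal frame validity is preserved under surjective bounded morphisms.
The 3-cycle (worlds s,t,u with s→t→u→s) is irreflexive, and the map sending every world to a single reflexive point • is a surjective bounded morphism (forth: every edge maps to (•,•); back: every world has a successor). So any modal formula valid on the 3-cycle is also valid on the reflexive point, which is not irreflexive.
Hence irreflexivity is not modally definable.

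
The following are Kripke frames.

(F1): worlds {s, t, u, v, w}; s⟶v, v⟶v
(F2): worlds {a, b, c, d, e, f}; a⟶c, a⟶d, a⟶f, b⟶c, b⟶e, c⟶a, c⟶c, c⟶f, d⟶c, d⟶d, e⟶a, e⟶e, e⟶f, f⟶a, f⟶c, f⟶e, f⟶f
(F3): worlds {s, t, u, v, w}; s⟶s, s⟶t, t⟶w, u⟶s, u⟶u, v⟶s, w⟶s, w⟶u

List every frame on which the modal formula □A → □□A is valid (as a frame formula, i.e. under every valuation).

The schema corresponds to transitivity: ∀x ∀y ∀z (Rxy ∧ Ryz → Rxz).
(F1): satisfies the condition.
(F2): fails — Rbc and Rcf but not Rbf.
(F3): fails — Rus and Rst but not Rut.
Valid on: (F1).

(F1)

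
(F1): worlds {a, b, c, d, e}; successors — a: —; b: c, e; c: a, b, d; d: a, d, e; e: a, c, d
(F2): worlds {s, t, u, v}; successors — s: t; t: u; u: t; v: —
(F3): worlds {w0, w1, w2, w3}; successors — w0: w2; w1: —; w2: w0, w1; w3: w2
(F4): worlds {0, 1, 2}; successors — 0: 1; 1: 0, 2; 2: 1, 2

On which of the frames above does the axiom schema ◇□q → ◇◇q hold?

This is the axiom for a generalized confluence (Geach) condition; its first-order frame correspondent is ∀x ∀y (xRy → ∃w (yRw ∧ xR²w)).
(F1): fails — cRa but no w with aRw and cR²w.
(F2): ✓.
(F3): fails — w2Rw1 but no w with w1Rw and w2R²w.
(F4): ✓.

(F2), (F4)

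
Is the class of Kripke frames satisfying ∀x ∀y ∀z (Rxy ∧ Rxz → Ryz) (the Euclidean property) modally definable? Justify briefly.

This is a Sahlqvist condition; the 5 axiom ◇q → □◇q defines it.
Suppose ◇q→□◇q is valid. Take Rxy, Rxz and set V(q)={y}. Then ◇q at x, so □◇q at x, so ◇q at z, so some w with Rzw has q; w=y, i.e. Rzy. By symmetry of the argument, Ryz.

Yes — defined by ◇q → □◇q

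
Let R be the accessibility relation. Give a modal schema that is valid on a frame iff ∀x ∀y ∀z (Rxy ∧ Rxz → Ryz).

◇q → □◇q

A defining formula is ◇q → □◇q (the 5 axiom).
Suppose ◇q→□◇q is valid. Take Rxy, Rxz and set V(q)={y}. Then ◇q at x, so □◇q at x, so ◇q at z, so some w with Rzw has q; w=y, i.e. Rzy. By symmetry of the argument, Ryz.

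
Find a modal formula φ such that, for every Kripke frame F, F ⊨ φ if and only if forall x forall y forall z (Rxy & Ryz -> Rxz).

A defining formula is □s → □□s (the 4 axiom).
Suppose □s→□□s is valid. Take Rxy, Ryz and set V(s)={w : Rxw}. Then □s at x, so □□s at x, so □s at y, so s at z, i.e. Rxz.

□s → □□s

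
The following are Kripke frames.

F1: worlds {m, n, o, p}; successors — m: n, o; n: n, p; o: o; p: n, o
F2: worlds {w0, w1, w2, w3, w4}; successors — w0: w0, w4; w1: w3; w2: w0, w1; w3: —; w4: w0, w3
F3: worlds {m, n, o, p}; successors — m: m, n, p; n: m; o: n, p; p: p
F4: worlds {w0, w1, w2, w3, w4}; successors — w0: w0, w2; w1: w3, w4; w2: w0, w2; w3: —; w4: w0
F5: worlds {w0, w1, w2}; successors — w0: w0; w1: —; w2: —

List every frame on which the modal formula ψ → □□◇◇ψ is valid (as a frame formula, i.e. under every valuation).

Frame correspondent (Sahlqvist): ∀x ∀z (xR²z → ∃w (x = w ∧ zR²w)) — i.e. a generalized confluence (Geach) condition.
F1: fails — mR²n but no w with m=w and nR²w.
F2: fails — w0R²w3 but no w with w0=w and w3R²w.
F3: fails — mR²p but no w with m=w and pR²w.
F4: fails — w1R²w0 but no w with w1=w and w0R²w.
F5: ✓.
Valid on: F5.

F5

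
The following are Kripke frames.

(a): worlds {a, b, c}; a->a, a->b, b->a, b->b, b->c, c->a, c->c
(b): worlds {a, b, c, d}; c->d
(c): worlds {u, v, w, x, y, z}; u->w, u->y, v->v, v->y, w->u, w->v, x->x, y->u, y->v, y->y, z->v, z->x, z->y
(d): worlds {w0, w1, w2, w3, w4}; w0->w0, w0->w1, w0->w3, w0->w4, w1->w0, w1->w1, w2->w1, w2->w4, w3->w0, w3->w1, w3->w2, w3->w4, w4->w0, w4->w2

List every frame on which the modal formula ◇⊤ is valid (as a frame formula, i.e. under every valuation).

This is the axiom for seriality; its first-order frame correspondent is ∀x ∃y Rxy.
(a): condition met.
(b): fails — world a has no successor.
(c): condition met.
(d): condition met.
Valid on: (a), (c), (d).

(a), (c), (d)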